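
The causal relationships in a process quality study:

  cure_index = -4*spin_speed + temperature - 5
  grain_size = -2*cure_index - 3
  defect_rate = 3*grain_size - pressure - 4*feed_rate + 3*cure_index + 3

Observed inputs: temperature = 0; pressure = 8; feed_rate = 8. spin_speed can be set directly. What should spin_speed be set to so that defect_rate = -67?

spin_speed = -3

Substituting into the cure_index equation gives cure_index = -4*spin_speed - 5.
So grain_size = 8*spin_speed + 7.
defect_rate becomes 12*spin_speed - 31.
Solve 12*spin_speed - 31 = -67: spin_speed = (-67 + 31) / 12 = -3.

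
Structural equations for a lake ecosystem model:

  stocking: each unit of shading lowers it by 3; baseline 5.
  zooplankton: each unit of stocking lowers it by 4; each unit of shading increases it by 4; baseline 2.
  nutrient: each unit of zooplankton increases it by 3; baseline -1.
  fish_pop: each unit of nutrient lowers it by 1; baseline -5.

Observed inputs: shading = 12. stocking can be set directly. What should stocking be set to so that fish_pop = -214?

Intervening on stocking fixes its value directly, overriding its dependence on shading.
Substituting into the zooplankton equation gives zooplankton = -4*stocking + 50.
So nutrient = -12*stocking + 149.
This gives fish_pop = 12*stocking - 154.
Solve 12*stocking - 154 = -214: stocking = (-214 + 154) / 12 = -5.

stocking = -5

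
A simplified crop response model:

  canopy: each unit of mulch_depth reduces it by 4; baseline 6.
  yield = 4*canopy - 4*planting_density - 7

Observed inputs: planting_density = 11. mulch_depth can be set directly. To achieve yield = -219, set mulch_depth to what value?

Substituting into the yield equation gives yield = -16*mulch_depth - 27.
Solve -16*mulch_depth - 27 = -219: mulch_depth = (-219 + 27) / -16 = 12.

mulch_depth = 12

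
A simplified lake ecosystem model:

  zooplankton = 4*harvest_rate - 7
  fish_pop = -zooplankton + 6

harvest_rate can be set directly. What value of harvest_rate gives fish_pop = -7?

Substituting into the fish_pop equation gives fish_pop = -4*harvest_rate + 13.
Solve -4*harvest_rate + 13 = -7: harvest_rate = (-7 - 13) / -4 = 5.

harvest_rate = 5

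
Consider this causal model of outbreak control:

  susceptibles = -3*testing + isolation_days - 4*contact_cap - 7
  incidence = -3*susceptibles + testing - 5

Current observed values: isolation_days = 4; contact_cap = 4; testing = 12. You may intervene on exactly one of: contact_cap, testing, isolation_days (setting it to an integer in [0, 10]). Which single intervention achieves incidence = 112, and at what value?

set testing = 6

Intervening on contact_cap: incidence = 12*contact_cap + 124. Reaching 112 requires contact_cap = -1, outside [0, 10].
Intervening on testing: with other inputs at their observed values, incidence = 10*testing + 52. Solving for 112 gives testing = 6, within [0, 10].
Intervening on isolation_days: incidence = -3*isolation_days + 184. Reaching 112 requires isolation_days = 24, outside [0, 10].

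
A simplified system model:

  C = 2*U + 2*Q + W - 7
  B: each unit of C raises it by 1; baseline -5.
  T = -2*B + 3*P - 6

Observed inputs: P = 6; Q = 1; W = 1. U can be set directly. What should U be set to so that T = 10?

Substituting into the C equation gives C = 2*U - 4.
Substituting into the B equation gives B = 2*U - 9.
T becomes -4*U + 30.
Solve -4*U + 30 = 10: U = (10 - 30) / -4 = 5.

U = 5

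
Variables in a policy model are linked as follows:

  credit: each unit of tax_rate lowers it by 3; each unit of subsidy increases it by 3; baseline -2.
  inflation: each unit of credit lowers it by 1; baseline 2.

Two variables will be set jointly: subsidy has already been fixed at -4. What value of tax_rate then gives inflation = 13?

tax_rate = -1

With subsidy held at -4:
Substituting into the credit equation gives credit = -3*tax_rate - 14.
This gives inflation = 3*tax_rate + 16.
Solve 3*tax_rate + 16 = 13: tax_rate = (13 - 16) / 3 = -1.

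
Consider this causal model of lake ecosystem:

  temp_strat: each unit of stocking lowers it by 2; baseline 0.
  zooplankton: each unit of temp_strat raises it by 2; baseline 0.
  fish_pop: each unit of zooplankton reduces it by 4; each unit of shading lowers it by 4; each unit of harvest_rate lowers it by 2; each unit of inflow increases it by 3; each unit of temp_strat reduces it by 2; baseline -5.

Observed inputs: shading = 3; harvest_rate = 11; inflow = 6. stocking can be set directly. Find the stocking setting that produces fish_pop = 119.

stocking = 7

Substituting into the zooplankton equation gives zooplankton = -4*stocking.
So fish_pop = 20*stocking - 21.
Solve 20*stocking - 21 = 119: stocking = (119 + 21) / 20 = 7.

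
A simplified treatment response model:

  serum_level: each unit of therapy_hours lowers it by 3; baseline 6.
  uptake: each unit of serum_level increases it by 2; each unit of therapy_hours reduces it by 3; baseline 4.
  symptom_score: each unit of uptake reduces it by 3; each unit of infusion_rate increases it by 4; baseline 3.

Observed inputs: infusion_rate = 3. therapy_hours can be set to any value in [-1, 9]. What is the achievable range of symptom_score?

-60 to 210

Substituting into the uptake equation gives uptake = -9*therapy_hours + 16.
symptom_score becomes 27*therapy_hours - 33.
Linear in therapy_hours, so extremes are at the endpoints: therapy_hours = -1 gives symptom_score = -60; therapy_hours = 9 gives symptom_score = 210.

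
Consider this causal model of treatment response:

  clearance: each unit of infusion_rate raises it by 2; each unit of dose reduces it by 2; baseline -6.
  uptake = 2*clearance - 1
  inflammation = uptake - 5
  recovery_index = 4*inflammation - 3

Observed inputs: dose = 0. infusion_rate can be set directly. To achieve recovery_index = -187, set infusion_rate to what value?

infusion_rate = -7

Substituting into the clearance equation gives clearance = 2*infusion_rate - 6.
Substituting into the uptake equation gives uptake = 4*infusion_rate - 13.
Substituting into the inflammation equation gives inflammation = 4*infusion_rate - 18.
Substituting into the recovery_index equation gives recovery_index = 16*infusion_rate - 75.
Solve 16*infusion_rate - 75 = -187: infusion_rate = (-187 + 75) / 16 = -7.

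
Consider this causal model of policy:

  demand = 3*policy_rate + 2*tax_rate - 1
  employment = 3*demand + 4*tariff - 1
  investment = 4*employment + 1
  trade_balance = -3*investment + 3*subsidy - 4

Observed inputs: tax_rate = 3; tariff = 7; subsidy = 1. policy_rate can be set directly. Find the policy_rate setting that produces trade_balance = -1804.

policy_rate = 12

Substituting into the demand equation gives demand = 3*policy_rate + 5.
Substituting into the employment equation gives employment = 9*policy_rate + 42.
Substituting into the investment equation gives investment = 36*policy_rate + 169.
trade_balance becomes -108*policy_rate - 508.
Solve -108*policy_rate - 508 = -1804: policy_rate = (-1804 + 508) / -108 = 12.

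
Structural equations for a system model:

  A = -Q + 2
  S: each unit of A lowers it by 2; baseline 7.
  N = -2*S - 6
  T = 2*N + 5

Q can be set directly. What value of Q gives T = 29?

Q = -6

Substituting into the S equation gives S = 2*Q + 3.
This gives N = -4*Q - 12.
Substituting into the T equation gives T = -8*Q - 19.
Solve -8*Q - 19 = 29: Q = (29 + 19) / -8 = -6.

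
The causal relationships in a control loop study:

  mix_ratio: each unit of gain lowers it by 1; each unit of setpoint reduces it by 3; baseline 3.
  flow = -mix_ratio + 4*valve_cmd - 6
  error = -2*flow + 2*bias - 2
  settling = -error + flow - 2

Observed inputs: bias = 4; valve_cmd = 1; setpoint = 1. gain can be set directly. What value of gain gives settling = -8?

gain = 2

Substituting into the mix_ratio equation gives mix_ratio = -gain.
So flow = gain - 2.
This gives error = -2*gain + 10.
So settling = 3*gain - 14.
Solve 3*gain - 14 = -8: gain = (-8 + 14) / 3 = 2.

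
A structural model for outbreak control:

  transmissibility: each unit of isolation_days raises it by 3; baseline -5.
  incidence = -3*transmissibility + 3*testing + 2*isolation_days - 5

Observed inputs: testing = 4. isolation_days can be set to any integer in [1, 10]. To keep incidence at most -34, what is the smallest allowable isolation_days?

isolation_days = 8

Substituting into the incidence equation gives incidence = -7*isolation_days + 22.
Require -7*isolation_days + 22 ≤ -34, so isolation_days ≥ 8.
The smallest integer in [1, 10] satisfying this is 8.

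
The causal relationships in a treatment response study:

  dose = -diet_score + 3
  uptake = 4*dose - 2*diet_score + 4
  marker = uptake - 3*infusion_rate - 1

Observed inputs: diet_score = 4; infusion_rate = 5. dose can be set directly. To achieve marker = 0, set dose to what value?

Intervening on dose fixes its value directly, overriding its dependence on diet_score.
Substituting into the uptake equation gives uptake = 4*dose - 4.
marker becomes 4*dose - 20.
Solve 4*dose - 20 = 0: dose = (0 + 20) / 4 = 5.

dose = 5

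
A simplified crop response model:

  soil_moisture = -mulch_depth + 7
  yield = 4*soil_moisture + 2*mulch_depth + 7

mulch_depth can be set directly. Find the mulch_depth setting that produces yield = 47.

mulch_depth = -6

Substituting into the yield equation gives yield = -2*mulch_depth + 35.
Solve -2*mulch_depth + 35 = 47: mulch_depth = (47 - 35) / -2 = -6.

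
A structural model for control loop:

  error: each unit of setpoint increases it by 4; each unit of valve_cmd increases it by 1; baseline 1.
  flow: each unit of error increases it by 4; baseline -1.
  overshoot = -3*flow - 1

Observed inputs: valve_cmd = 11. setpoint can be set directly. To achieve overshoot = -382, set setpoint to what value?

Substituting into the error equation gives error = 4*setpoint + 12.
This gives flow = 16*setpoint + 47.
overshoot becomes -48*setpoint - 142.
Solve -48*setpoint - 142 = -382: setpoint = (-382 + 142) / -48 = 5.

setpoint = 5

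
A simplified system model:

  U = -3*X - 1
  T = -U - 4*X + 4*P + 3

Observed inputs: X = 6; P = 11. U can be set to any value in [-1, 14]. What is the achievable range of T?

9 to 24

Intervening on U fixes its value directly, overriding its dependence on X.
Substituting into the T equation gives T = -U + 23.
Linear in U, so extremes are at the endpoints: U = -1 gives T = 24; U = 14 gives T = 9.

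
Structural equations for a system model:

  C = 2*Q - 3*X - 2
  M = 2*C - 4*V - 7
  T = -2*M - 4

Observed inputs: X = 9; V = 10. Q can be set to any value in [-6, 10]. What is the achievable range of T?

Substituting into the C equation gives C = 2*Q - 29.
Substituting into the M equation gives M = 4*Q - 105.
So T = -8*Q + 206.
Linear in Q, so extremes are at the endpoints: Q = -6 gives T = 254; Q = 10 gives T = 126.

126 to 254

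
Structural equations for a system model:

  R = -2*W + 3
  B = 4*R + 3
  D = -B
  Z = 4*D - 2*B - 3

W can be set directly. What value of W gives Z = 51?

W = 3

Substituting into the B equation gives B = -8*W + 15.
This gives D = 8*W - 15.
Z becomes 48*W - 93.
Solve 48*W - 93 = 51: W = (51 + 93) / 48 = 3.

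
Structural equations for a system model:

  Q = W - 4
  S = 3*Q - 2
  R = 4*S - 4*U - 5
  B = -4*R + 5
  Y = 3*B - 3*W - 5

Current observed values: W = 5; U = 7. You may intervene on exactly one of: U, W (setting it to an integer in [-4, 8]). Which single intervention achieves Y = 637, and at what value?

Intervening on U: Y = 48*U + 7. Reaching 637 requires U = 105/8, not an integer.
Intervening on W: with other inputs at their observed values, Y = -147*W + 1078. Solving for 637 gives W = 3, within [-4, 8].

set W = 3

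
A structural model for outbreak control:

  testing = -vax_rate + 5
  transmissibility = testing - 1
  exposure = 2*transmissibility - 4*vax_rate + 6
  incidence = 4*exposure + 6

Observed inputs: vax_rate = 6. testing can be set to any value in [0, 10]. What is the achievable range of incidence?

-74 to 6

Intervening on testing fixes its value directly, overriding its dependence on vax_rate.
Substituting into the exposure equation gives exposure = 2*testing - 20.
Substituting into the incidence equation gives incidence = 8*testing - 74.
Linear in testing, so extremes are at the endpoints: testing = 0 gives incidence = -74; testing = 10 gives incidence = 6.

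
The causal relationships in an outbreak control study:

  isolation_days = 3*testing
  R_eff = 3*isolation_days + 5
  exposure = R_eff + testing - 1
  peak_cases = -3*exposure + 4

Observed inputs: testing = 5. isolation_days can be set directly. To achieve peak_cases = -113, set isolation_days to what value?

isolation_days = 10

Intervening on isolation_days fixes its value directly, overriding its dependence on testing.
Substituting into the exposure equation gives exposure = 3*isolation_days + 9.
This gives peak_cases = -9*isolation_days - 23.
Solve -9*isolation_days - 23 = -113: isolation_days = (-113 + 23) / -9 = 10.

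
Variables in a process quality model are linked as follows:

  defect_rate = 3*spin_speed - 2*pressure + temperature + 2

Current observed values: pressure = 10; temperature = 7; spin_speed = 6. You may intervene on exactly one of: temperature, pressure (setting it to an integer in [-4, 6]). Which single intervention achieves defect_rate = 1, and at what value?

Intervening on temperature: with other inputs at their observed values, defect_rate = temperature. Solving for 1 gives temperature = 1, within [-4, 6].
Intervening on pressure: defect_rate = -2*pressure + 27. Reaching 1 requires pressure = 13, outside [-4, 6].

set temperature = 1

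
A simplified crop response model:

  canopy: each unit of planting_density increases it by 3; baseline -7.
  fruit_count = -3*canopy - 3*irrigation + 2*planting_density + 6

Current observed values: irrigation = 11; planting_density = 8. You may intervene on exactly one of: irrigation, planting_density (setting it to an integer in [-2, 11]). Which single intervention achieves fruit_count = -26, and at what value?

set irrigation = -1

Intervening on irrigation: with other inputs at their observed values, fruit_count = -3*irrigation - 29. Solving for -26 gives irrigation = -1, within [-2, 11].
Intervening on planting_density: fruit_count = -7*planting_density - 6. Reaching -26 requires planting_density = 20/7, not an integer.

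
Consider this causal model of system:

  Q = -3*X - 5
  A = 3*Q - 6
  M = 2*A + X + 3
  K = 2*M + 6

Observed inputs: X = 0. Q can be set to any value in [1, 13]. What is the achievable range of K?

Intervening on Q fixes its value directly, overriding its dependence on X.
Substituting into the M equation gives M = 6*Q - 9.
Substituting into the K equation gives K = 12*Q - 12.
Linear in Q, so extremes are at the endpoints: Q = 1 gives K = 0; Q = 13 gives K = 144.

0 to 144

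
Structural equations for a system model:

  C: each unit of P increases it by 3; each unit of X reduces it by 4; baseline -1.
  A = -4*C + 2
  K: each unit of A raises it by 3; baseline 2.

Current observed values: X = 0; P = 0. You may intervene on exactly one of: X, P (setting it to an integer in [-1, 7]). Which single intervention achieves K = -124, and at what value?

Intervening on X: K = 48*X + 20. Reaching -124 requires X = -3, outside [-1, 7].
Intervening on P: with other inputs at their observed values, K = -36*P + 20. Solving for -124 gives P = 4, within [-1, 7].

set P = 4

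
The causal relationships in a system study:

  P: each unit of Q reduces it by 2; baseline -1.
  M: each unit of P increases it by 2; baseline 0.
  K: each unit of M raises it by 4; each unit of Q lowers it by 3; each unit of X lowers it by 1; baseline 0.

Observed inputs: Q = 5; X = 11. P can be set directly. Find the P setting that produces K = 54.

Intervening on P fixes its value directly, overriding its dependence on Q.
Substituting into the K equation gives K = 8*P - 26.
Solve 8*P - 26 = 54: P = (54 + 26) / 8 = 10.

P = 10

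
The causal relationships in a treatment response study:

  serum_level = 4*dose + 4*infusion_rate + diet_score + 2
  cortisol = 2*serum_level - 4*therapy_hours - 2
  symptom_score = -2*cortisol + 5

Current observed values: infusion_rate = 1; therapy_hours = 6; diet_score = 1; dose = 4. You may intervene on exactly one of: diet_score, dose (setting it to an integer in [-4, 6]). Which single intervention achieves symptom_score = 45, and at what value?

Intervening on diet_score: symptom_score = -4*diet_score - 31. Reaching 45 requires diet_score = -19, outside [-4, 6].
Intervening on dose: with other inputs at their observed values, symptom_score = -16*dose + 29. Solving for 45 gives dose = -1, within [-4, 6].

set dose = -1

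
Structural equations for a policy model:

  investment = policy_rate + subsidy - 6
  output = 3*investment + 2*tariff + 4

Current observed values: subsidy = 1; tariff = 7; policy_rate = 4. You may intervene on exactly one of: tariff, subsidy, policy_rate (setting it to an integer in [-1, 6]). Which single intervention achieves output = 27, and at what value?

Intervening on tariff: output = 2*tariff + 1. Reaching 27 requires tariff = 13, outside [-1, 6].
Intervening on subsidy: with other inputs at their observed values, output = 3*subsidy + 12. Solving for 27 gives subsidy = 5, within [-1, 6].
Intervening on policy_rate: output = 3*policy_rate + 3. Reaching 27 requires policy_rate = 8, outside [-1, 6].

set subsidy = 5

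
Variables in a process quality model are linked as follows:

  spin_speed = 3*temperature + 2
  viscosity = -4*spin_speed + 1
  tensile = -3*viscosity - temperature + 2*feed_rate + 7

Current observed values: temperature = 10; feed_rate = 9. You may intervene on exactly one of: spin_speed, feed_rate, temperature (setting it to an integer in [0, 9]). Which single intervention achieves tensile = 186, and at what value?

set temperature = 4

Intervening on spin_speed: tensile = 12*spin_speed + 12. Reaching 186 requires spin_speed = 29/2, not an integer.
Intervening on feed_rate: tensile = 2*feed_rate + 378. Reaching 186 requires feed_rate = -96, outside [0, 9].
Intervening on temperature: with other inputs at their observed values, tensile = 35*temperature + 46. Solving for 186 gives temperature = 4, within [0, 9].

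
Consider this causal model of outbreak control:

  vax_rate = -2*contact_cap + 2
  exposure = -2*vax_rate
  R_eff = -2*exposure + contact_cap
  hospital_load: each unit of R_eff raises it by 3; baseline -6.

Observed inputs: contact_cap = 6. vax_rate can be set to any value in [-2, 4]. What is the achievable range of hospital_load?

-12 to 60

Intervening on vax_rate fixes its value directly, overriding its dependence on contact_cap.
Substituting into the R_eff equation gives R_eff = 4*vax_rate + 6.
Substituting into the hospital_load equation gives hospital_load = 12*vax_rate + 12.
Linear in vax_rate, so extremes are at the endpoints: vax_rate = -2 gives hospital_load = -12; vax_rate = 4 gives hospital_load = 60.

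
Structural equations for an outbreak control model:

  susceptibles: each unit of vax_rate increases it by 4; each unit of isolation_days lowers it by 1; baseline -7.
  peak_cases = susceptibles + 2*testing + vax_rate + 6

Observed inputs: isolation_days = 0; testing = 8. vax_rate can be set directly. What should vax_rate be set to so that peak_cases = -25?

Substituting into the susceptibles equation gives susceptibles = 4*vax_rate - 7.
So peak_cases = 5*vax_rate + 15.
Solve 5*vax_rate + 15 = -25: vax_rate = (-25 - 15) / 5 = -8.

vax_rate = -8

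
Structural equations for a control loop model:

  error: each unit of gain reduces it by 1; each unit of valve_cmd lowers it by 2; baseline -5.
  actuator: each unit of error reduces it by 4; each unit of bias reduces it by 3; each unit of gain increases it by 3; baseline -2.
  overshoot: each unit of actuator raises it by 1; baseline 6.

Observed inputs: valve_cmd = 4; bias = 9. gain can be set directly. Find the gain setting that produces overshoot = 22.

Substituting into the error equation gives error = -gain - 13.
This gives actuator = 7*gain + 23.
overshoot becomes 7*gain + 29.
Solve 7*gain + 29 = 22: gain = (22 - 29) / 7 = -1.

gain = -1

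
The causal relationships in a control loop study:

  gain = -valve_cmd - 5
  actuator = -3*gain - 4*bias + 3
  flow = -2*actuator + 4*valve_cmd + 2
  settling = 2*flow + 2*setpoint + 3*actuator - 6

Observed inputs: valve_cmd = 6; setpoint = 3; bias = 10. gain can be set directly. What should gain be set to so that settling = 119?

Intervening on gain fixes its value directly, overriding its dependence on valve_cmd.
Substituting into the actuator equation gives actuator = -3*gain - 37.
So flow = 6*gain + 100.
This gives settling = 3*gain + 89.
Solve 3*gain + 89 = 119: gain = (119 - 89) / 3 = 10.

gain = 10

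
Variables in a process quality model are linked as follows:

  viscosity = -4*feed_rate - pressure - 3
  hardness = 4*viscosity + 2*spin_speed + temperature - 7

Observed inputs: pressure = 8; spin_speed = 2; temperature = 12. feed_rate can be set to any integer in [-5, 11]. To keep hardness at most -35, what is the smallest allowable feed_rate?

feed_rate = 0

Substituting into the viscosity equation gives viscosity = -4*feed_rate - 11.
So hardness = -16*feed_rate - 35.
Require -16*feed_rate - 35 ≤ -35, so feed_rate ≥ 0.
The smallest integer in [-5, 11] satisfying this is 0.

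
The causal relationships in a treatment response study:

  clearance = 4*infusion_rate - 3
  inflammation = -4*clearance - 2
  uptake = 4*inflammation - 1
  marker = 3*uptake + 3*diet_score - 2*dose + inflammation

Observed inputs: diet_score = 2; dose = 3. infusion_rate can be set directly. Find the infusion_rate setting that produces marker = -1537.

Substituting into the inflammation equation gives inflammation = -16*infusion_rate + 10.
uptake becomes -64*infusion_rate + 39.
Substituting into the marker equation gives marker = -208*infusion_rate + 127.
Solve -208*infusion_rate + 127 = -1537: infusion_rate = (-1537 - 127) / -208 = 8.

infusion_rate = 8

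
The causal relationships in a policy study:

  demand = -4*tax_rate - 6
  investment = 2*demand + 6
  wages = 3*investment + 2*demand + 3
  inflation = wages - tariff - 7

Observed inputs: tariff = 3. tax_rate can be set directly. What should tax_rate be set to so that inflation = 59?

tax_rate = -3

Substituting into the investment equation gives investment = -8*tax_rate - 6.
This gives wages = -32*tax_rate - 27.
Substituting into the inflation equation gives inflation = -32*tax_rate - 37.
Solve -32*tax_rate - 37 = 59: tax_rate = (59 + 37) / -32 = -3.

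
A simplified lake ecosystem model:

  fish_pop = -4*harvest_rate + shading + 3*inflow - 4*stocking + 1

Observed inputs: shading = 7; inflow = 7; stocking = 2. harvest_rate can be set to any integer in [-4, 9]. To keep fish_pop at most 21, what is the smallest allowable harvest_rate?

harvest_rate = 0

Substituting into the fish_pop equation gives fish_pop = -4*harvest_rate + 21.
Require -4*harvest_rate + 21 ≤ 21, so harvest_rate ≥ 0.
The smallest integer in [-4, 9] satisfying this is 0.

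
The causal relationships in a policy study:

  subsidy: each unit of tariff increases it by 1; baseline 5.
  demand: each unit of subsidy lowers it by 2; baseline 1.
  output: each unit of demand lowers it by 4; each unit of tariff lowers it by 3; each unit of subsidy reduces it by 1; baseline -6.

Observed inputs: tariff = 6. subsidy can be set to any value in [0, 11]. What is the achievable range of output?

Intervening on subsidy fixes its value directly, overriding its dependence on tariff.
Substituting into the output equation gives output = 7*subsidy - 28.
Linear in subsidy, so extremes are at the endpoints: subsidy = 0 gives output = -28; subsidy = 11 gives output = 49.

-28 to 49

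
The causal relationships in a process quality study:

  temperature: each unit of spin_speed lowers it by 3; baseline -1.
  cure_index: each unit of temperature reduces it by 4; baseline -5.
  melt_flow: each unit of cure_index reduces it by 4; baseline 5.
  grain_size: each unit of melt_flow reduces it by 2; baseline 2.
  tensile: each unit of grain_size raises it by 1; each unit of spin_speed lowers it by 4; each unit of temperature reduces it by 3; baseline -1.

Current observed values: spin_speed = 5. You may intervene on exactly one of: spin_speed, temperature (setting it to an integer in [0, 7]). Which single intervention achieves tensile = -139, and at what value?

set temperature = 2

Intervening on spin_speed: tensile = 101*spin_speed - 14. Reaching -139 requires spin_speed = -125/101, not an integer.
Intervening on temperature: with other inputs at their observed values, tensile = -35*temperature - 69. Solving for -139 gives temperature = 2, within [0, 7].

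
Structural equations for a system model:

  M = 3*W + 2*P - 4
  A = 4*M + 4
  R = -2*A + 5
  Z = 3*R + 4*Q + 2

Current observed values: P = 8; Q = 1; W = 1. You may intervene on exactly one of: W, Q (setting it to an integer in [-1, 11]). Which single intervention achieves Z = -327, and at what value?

Intervening on W: Z = -72*W - 291. Reaching -327 requires W = 1/2, not an integer.
Intervening on Q: with other inputs at their observed values, Z = 4*Q - 367. Solving for -327 gives Q = 10, within [-1, 11].

set Q = 10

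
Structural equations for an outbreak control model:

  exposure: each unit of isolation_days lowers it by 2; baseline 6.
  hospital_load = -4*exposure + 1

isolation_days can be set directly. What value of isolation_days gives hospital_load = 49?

Substituting into the hospital_load equation gives hospital_load = 8*isolation_days - 23.
Solve 8*isolation_days - 23 = 49: isolation_days = (49 + 23) / 8 = 9.

isolation_days = 9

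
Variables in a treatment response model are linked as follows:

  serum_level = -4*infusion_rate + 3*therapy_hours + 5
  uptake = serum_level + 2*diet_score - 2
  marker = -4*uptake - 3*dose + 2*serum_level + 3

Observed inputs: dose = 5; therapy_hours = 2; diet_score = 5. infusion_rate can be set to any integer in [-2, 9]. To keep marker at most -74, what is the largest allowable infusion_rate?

Substituting into the serum_level equation gives serum_level = -4*infusion_rate + 11.
Substituting into the uptake equation gives uptake = -4*infusion_rate + 19.
Substituting into the marker equation gives marker = 8*infusion_rate - 66.
Require 8*infusion_rate - 66 ≤ -74, so infusion_rate ≤ -1.
The largest integer in [-2, 9] satisfying this is -1.

infusion_rate = -1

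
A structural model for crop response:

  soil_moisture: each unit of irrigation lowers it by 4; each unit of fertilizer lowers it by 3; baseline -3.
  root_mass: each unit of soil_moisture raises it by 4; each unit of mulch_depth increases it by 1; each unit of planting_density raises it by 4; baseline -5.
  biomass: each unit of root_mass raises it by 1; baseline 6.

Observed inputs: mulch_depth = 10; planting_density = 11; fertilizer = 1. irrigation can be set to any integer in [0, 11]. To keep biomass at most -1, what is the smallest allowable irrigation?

Substituting into the soil_moisture equation gives soil_moisture = -4*irrigation - 6.
Substituting into the root_mass equation gives root_mass = -16*irrigation + 25.
Substituting into the biomass equation gives biomass = -16*irrigation + 31.
Require -16*irrigation + 31 ≤ -1, so irrigation ≥ 2.
The smallest integer in [0, 11] satisfying this is 2.

irrigation = 2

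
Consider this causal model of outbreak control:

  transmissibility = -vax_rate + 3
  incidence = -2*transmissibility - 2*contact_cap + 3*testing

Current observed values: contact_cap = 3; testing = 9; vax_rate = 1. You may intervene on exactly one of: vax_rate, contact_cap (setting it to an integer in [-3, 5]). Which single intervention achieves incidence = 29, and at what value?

Intervening on vax_rate: incidence = 2*vax_rate + 15. Reaching 29 requires vax_rate = 7, outside [-3, 5].
Intervening on contact_cap: with other inputs at their observed values, incidence = -2*contact_cap + 23. Solving for 29 gives contact_cap = -3, within [-3, 5].

set contact_cap = -3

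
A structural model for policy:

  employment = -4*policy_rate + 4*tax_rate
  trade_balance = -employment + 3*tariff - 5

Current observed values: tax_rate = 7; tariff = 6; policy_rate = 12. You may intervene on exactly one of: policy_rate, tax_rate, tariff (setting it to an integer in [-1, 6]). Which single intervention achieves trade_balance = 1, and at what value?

set policy_rate = 4

Intervening on policy_rate: with other inputs at their observed values, trade_balance = 4*policy_rate - 15. Solving for 1 gives policy_rate = 4, within [-1, 6].
Intervening on tax_rate: trade_balance = -4*tax_rate + 61. Reaching 1 requires tax_rate = 15, outside [-1, 6].
Intervening on tariff: trade_balance = 3*tariff + 15. Reaching 1 requires tariff = -14/3, not an integer.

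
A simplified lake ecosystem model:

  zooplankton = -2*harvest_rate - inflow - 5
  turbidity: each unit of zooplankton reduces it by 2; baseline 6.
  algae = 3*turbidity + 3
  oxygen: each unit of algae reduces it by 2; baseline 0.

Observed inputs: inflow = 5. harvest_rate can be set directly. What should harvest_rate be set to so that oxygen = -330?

harvest_rate = 7

Substituting into the zooplankton equation gives zooplankton = -2*harvest_rate - 10.
Substituting into the turbidity equation gives turbidity = 4*harvest_rate + 26.
algae becomes 12*harvest_rate + 81.
oxygen becomes -24*harvest_rate - 162.
Solve -24*harvest_rate - 162 = -330: harvest_rate = (-330 + 162) / -24 = 7.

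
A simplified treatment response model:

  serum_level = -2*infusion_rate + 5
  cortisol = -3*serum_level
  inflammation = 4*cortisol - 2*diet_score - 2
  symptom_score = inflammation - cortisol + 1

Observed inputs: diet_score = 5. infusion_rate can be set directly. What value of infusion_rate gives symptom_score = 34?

Substituting into the cortisol equation gives cortisol = 6*infusion_rate - 15.
Substituting into the inflammation equation gives inflammation = 24*infusion_rate - 72.
So symptom_score = 18*infusion_rate - 56.
Solve 18*infusion_rate - 56 = 34: infusion_rate = (34 + 56) / 18 = 5.

infusion_rate = 5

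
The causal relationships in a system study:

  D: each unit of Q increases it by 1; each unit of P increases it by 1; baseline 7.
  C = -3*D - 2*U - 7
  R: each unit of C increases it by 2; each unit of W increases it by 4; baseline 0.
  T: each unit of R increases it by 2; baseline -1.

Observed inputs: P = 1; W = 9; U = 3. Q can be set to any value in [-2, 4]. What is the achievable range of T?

-125 to -53

Substituting into the D equation gives D = Q + 8.
C becomes -3*Q - 37.
Substituting into the R equation gives R = -6*Q - 38.
Substituting into the T equation gives T = -12*Q - 77.
Linear in Q, so extremes are at the endpoints: Q = -2 gives T = -53; Q = 4 gives T = -125.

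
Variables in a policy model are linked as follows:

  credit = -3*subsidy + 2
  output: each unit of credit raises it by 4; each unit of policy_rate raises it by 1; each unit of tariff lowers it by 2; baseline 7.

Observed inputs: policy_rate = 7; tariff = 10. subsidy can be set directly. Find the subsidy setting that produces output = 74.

Substituting into the output equation gives output = -12*subsidy + 2.
Solve -12*subsidy + 2 = 74: subsidy = (74 - 2) / -12 = -6.

subsidy = -6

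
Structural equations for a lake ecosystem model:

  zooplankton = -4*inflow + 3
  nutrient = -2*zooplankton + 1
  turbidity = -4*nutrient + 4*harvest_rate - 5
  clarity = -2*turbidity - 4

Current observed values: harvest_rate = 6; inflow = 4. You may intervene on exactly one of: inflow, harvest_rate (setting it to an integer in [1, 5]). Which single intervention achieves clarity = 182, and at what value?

set harvest_rate = 5

Intervening on inflow: clarity = 64*inflow - 82. Reaching 182 requires inflow = 33/8, not an integer.
Intervening on harvest_rate: with other inputs at their observed values, clarity = -8*harvest_rate + 222. Solving for 182 gives harvest_rate = 5, within [1, 5].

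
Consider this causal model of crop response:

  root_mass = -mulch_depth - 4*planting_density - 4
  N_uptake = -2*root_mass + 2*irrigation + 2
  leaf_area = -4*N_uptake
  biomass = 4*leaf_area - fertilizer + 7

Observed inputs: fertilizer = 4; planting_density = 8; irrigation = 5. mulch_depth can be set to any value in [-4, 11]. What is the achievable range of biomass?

-1693 to -1213

Substituting into the root_mass equation gives root_mass = -mulch_depth - 36.
N_uptake becomes 2*mulch_depth + 84.
Substituting into the leaf_area equation gives leaf_area = -8*mulch_depth - 336.
Substituting into the biomass equation gives biomass = -32*mulch_depth - 1341.
Linear in mulch_depth, so extremes are at the endpoints: mulch_depth = -4 gives biomass = -1213; mulch_depth = 11 gives biomass = -1693.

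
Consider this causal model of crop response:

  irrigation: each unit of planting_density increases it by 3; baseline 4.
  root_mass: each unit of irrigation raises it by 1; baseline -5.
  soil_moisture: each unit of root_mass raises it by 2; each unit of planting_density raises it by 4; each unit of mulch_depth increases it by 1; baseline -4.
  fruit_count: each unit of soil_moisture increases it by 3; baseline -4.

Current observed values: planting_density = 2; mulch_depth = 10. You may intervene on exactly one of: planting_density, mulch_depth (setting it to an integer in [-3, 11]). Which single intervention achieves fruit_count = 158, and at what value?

Intervening on planting_density: with other inputs at their observed values, fruit_count = 30*planting_density + 8. Solving for 158 gives planting_density = 5, within [-3, 11].
Intervening on mulch_depth: fruit_count = 3*mulch_depth + 38. Reaching 158 requires mulch_depth = 40, outside [-3, 11].

set planting_density = 5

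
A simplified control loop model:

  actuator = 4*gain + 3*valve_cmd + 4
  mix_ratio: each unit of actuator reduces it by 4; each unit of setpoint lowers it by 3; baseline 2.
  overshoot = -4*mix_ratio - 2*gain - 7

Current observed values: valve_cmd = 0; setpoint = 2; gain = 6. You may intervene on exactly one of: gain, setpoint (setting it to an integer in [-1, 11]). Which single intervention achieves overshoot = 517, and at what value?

set setpoint = 8

Intervening on gain: overshoot = 62*gain + 73. Reaching 517 requires gain = 222/31, not an integer.
Intervening on setpoint: with other inputs at their observed values, overshoot = 12*setpoint + 421. Solving for 517 gives setpoint = 8, within [-1, 11].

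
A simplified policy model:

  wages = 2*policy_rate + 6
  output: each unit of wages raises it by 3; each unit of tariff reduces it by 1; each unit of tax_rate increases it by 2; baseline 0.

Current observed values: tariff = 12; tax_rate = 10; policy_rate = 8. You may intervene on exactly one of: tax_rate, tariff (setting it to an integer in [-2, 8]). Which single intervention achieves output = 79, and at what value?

Intervening on tax_rate: output = 2*tax_rate + 54. Reaching 79 requires tax_rate = 25/2, not an integer.
Intervening on tariff: with other inputs at their observed values, output = -tariff + 86. Solving for 79 gives tariff = 7, within [-2, 8].

set tariff = 7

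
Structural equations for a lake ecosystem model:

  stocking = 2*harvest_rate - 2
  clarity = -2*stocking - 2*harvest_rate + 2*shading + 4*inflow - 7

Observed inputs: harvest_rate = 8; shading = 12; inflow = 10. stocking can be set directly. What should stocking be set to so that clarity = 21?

Intervening on stocking fixes its value directly, overriding its dependence on harvest_rate.
Substituting into the clarity equation gives clarity = -2*stocking + 41.
Solve -2*stocking + 41 = 21: stocking = (21 - 41) / -2 = 10.

stocking = 10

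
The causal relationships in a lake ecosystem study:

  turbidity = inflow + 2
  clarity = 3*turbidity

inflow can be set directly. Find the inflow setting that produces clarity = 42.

Substituting into the clarity equation gives clarity = 3*inflow + 6.
Solve 3*inflow + 6 = 42: inflow = (42 - 6) / 3 = 12.

inflow = 12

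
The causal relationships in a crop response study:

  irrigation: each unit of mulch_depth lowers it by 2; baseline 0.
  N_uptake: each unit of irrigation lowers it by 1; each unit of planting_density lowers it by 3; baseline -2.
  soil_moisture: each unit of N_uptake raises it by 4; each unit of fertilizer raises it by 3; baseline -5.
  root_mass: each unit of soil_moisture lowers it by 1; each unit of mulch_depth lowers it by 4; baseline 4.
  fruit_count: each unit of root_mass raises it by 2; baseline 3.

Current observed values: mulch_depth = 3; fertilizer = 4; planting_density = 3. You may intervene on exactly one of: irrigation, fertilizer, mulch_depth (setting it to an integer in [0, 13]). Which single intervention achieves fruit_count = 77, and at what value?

Intervening on irrigation: with other inputs at their observed values, fruit_count = 8*irrigation + 61. Solving for 77 gives irrigation = 2, within [0, 13].
Intervening on fertilizer: fruit_count = -6*fertilizer + 37. Reaching 77 requires fertilizer = -20/3, not an integer.
Intervening on mulch_depth: fruit_count = -24*mulch_depth + 85. Reaching 77 requires mulch_depth = 1/3, not an integer.

set irrigation = 2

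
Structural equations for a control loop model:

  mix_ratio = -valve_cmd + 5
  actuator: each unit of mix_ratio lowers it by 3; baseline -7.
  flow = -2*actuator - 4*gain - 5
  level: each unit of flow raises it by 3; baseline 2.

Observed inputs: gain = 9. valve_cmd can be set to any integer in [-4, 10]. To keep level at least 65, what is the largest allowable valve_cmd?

valve_cmd = -3

Substituting into the actuator equation gives actuator = 3*valve_cmd - 22.
So flow = -6*valve_cmd + 3.
Substituting into the level equation gives level = -18*valve_cmd + 11.
Require -18*valve_cmd + 11 ≥ 65, so valve_cmd ≤ -3.
The largest integer in [-4, 10] satisfying this is -3.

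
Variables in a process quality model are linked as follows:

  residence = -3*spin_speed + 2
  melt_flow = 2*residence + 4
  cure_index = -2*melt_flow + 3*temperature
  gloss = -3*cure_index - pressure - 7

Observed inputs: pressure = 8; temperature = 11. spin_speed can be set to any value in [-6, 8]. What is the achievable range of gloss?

Substituting into the melt_flow equation gives melt_flow = -6*spin_speed + 8.
Substituting into the cure_index equation gives cure_index = 12*spin_speed + 17.
Substituting into the gloss equation gives gloss = -36*spin_speed - 66.
Linear in spin_speed, so extremes are at the endpoints: spin_speed = -6 gives gloss = 150; spin_speed = 8 gives gloss = -354.

-354 to 150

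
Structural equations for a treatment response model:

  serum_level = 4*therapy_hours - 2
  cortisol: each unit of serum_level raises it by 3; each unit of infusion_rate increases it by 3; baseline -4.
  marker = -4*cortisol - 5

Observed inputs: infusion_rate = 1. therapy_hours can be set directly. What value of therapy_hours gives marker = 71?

therapy_hours = -1

Substituting into the cortisol equation gives cortisol = 12*therapy_hours - 7.
marker becomes -48*therapy_hours + 23.
Solve -48*therapy_hours + 23 = 71: therapy_hours = (71 - 23) / -48 = -1.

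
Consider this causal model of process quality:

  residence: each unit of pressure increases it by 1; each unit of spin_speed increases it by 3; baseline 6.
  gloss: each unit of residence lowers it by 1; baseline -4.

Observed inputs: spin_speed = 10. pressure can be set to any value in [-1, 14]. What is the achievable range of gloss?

Substituting into the residence equation gives residence = pressure + 36.
This gives gloss = -pressure - 40.
Linear in pressure, so extremes are at the endpoints: pressure = -1 gives gloss = -39; pressure = 14 gives gloss = -54.

-54 to -39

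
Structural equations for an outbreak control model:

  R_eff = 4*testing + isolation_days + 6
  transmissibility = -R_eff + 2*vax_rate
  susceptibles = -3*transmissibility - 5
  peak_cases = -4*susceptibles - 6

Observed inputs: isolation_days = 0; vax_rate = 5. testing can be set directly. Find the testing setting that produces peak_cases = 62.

testing = 0

Substituting into the R_eff equation gives R_eff = 4*testing + 6.
Substituting into the transmissibility equation gives transmissibility = -4*testing + 4.
So susceptibles = 12*testing - 17.
peak_cases becomes -48*testing + 62.
Solve -48*testing + 62 = 62: testing = (62 - 62) / -48 = 0.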